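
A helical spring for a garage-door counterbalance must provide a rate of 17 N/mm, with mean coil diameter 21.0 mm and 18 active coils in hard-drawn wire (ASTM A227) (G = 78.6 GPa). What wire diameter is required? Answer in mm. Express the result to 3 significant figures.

d = (8D³N_a·k / G)^(1/4) = (8·21.0³·18·17 / (78.6×10³))^0.25
  = (288.43)^0.25 = 4.1211 mm

4.12 mm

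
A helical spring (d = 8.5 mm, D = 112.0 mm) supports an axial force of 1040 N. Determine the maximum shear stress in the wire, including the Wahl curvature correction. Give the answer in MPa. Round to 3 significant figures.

535 MPa

Spring index C = D/d = 112.0/8.5 = 13.1765
K_W = (4C−1)/(4C−4) + 0.615/C = 51.706/48.706 + 0.0467 = 1.1083
τ₀ = 8FD/(πd³) = 8·1040·112.0/(π·8.5³) = 931840/1929.3 = 482.99 MPa
τ_max = K·τ₀ = 1.1083 × 482.99 = 535.28 MPa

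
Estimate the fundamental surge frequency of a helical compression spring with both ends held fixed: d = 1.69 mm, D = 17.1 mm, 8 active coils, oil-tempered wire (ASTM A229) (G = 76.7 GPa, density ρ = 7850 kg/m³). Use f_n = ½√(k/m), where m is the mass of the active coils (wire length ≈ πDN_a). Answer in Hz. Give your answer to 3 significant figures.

k = Gd⁴/(8D³N_a) = (76.7×10³)(1.69⁴)/(8·17.1³·8) = 1.9551 N/mm = 1955.1 N/m
Wire length L = πDN_a = π·17.1·8 = 429.77 mm
m = ρ·(πd²/4)·L = 7850 × 2.2432×10⁻⁶ m² × 0.42977 m = 0.0075678 kg
f_n = ½√(k/m) = 0.5·√(1955.1/0.0075678) = 0.5·√(2.5835e+05) = 254.14 Hz

254 Hz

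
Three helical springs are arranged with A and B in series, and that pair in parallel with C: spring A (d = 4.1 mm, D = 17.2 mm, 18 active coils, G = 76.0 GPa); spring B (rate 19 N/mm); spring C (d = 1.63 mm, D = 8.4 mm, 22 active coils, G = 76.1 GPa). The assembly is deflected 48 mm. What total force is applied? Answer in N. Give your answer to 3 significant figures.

800 N

k_A = Gd⁴/(8D³N_a) = (76.0×10³)(4.1⁴)/(8·17.2³·18) = 29.309 N/mm
k_C = Gd⁴/(8D³N_a) = (76.1×10³)(1.63⁴)/(8·8.4³·22) = 5.1497 N/mm
Springs A,B series: k_AB = 1/(1/29.309+1/19) = 11.527 N/mm; parallel with C: k_eq = 11.527+5.1497 = 16.677 N/mm
F = k_eq·δ = 16.677·48 = 800.5 N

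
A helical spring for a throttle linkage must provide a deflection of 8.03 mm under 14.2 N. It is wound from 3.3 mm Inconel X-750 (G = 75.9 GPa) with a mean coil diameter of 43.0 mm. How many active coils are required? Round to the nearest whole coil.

8

Required rate k = F/δ = 14.2/8.03 = 1.7684 N/mm
N_a = Gd⁴/(8D³k) = (75.9×10³ × 3.3⁴)/(8 × 43.0³ × 1.7684)
    = 9.00114e+06 / 1.12478e+06 = 8.003 → 8 coils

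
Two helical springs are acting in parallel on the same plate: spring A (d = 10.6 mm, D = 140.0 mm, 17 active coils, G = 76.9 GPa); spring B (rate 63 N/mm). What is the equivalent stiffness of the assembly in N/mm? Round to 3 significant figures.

k_A = Gd⁴/(8D³N_a) = (76.9×10³)(10.6⁴)/(8·140.0³·17) = 2.6015 N/mm
Parallel: k_eq = 2.6015 + 63 = 65.602 N/mm

65.6 N/mm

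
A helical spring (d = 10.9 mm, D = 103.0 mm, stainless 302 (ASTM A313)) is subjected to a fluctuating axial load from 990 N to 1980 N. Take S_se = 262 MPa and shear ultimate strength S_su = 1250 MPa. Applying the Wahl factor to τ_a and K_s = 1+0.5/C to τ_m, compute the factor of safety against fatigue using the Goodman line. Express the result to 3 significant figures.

1.44

C = D/d = 103.0/10.9 = 9.4495; K_W = (4C−1)/(4C−4)+0.615/C = 1.1538; K_s = 1+0.5/C = 1.0529
F_a = (F_max−F_min)/2 = 495 N; F_m = (F_max+F_min)/2 = 1485 N
τ_a = K_W·8F_aD/(πd³) = 1.1538 × 100.25 = 115.68 MPa
τ_m = K_s·8F_mD/(πd³) = 1.0529 × 300.76 = 316.68 MPa
Goodman: 1/n_f = τ_a/S_se + τ_m/S_su = 115.68/262 + 316.68/1250 = 0.44152 + 0.25334 = 0.69486
n_f = 1/0.69486 = 1.439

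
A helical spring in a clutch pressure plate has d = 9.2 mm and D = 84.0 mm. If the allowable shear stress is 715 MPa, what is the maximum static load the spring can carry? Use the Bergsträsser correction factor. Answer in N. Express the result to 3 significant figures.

C = D/d = 84.0/9.2 = 9.1304
K_B = (4C+2)/(4C−3) = 38.522/33.522 = 1.1492
τ_max = K·8FD/(πd³) → F_max = τ_allow·πd³/(8DK)
F_max = 715·π·9.2³/(8·84.0·1.1492) = 1.7491e+06/772.23 = 2265 N

2270 N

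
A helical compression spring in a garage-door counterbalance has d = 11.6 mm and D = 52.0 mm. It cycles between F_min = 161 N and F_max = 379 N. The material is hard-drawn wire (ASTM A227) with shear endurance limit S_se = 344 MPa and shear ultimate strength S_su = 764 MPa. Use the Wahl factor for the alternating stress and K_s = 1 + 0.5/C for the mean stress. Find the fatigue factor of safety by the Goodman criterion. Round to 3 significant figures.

C = D/d = 52.0/11.6 = 4.4828; K_W = (4C−1)/(4C−4)+0.615/C = 1.3525; K_s = 1+0.5/C = 1.1115
F_a = (F_max−F_min)/2 = 109 N; F_m = (F_max+F_min)/2 = 270 N
τ_a = K_W·8F_aD/(πd³) = 1.3525 × 9.2469 = 12.507 MPa
τ_m = K_s·8F_mD/(πd³) = 1.1115 × 22.905 = 25.46 MPa
Goodman: 1/n_f = τ_a/S_se + τ_m/S_su = 12.507/344 + 25.46/764 = 0.03636 + 0.03332 = 0.069681
n_f = 1/0.069681 = 14.35

14.4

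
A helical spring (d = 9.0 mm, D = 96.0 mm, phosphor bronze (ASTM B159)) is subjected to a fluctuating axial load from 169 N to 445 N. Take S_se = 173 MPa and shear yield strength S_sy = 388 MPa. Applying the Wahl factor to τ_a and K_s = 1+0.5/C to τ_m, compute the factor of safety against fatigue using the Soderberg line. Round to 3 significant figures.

C = D/d = 96.0/9.0 = 10.6667; K_W = (4C−1)/(4C−4)+0.615/C = 1.1352; K_s = 1+0.5/C = 1.0469
F_a = (F_max−F_min)/2 = 138 N; F_m = (F_max+F_min)/2 = 307 N
τ_a = K_W·8F_aD/(πd³) = 1.1352 × 46.277 = 52.535 MPa
τ_m = K_s·8F_mD/(πd³) = 1.0469 × 102.95 = 107.77 MPa
Soderberg: 1/n_f = τ_a/S_se + τ_m/S_sy = 52.535/173 + 107.77/388 = 0.30367 + 0.27777 = 0.58144
n_f = 1/0.58144 = 1.72

1.72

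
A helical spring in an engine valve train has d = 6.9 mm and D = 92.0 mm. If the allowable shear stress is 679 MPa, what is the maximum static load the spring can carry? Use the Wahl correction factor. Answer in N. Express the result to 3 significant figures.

C = D/d = 92.0/6.9 = 13.3333
K_W = (4C−1)/(4C−4) + 0.615/C = 52.333/49.333 + 0.0461 = 1.1069
τ_max = K·8FD/(πd³) → F_max = τ_allow·πd³/(8DK)
F_max = 679·π·6.9³/(8·92.0·1.1069) = 7.0076e+05/814.7 = 860.14 N

860 N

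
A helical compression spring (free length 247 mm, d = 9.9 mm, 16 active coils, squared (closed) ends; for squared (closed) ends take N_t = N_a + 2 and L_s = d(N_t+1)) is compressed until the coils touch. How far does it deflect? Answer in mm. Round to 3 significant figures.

58.9 mm

N_t = 18; L_s = 9.9·19 = 188.1 mm
δ_solid = L₀ − L_s = 247 − 188.1 = 58.9 mm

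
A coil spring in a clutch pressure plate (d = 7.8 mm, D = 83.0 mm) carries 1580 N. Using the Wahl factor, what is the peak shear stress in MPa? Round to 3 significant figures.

Spring index C = D/d = 83.0/7.8 = 10.6410
K_W = (4C−1)/(4C−4) + 0.615/C = 41.564/38.564 + 0.0578 = 1.1356
τ₀ = 8FD/(πd³) = 8·1580·83.0/(π·7.8³) = 1.04912e+06/1490.8 = 703.71 MPa
τ_max = K·τ₀ = 1.1356 × 703.71 = 799.12 MPa

799 MPa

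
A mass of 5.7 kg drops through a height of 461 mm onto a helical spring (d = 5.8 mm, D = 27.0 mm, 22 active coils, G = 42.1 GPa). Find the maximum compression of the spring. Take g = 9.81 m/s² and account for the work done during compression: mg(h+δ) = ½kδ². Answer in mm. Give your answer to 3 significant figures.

k = Gd⁴/(8D³N_a) = (42.1×10³)(5.8⁴)/(8·27.0³·22) = 13.753 N/mm
W = mg = 5.7 × 9.81 = 55.917 N
½kδ² − Wδ − Wh = 0 → δ = (W + √(W² + 2kWh))/k
δ = (55.917 + √(3126.7 + 709030))/13.753 = (55.917 + 843.89)/13.753 = 65.428 mm

65.4 mm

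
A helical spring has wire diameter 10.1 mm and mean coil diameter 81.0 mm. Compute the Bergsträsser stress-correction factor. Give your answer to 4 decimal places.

1.1719

C = D/d = 81.0/10.1 = 8.0198
K_B = (4C+2)/(4C−3) = 34.079/29.079 = 1.1719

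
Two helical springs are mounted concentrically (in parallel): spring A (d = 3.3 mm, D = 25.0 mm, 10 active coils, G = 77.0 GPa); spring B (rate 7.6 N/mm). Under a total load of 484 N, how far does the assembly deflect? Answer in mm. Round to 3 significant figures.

k_A = Gd⁴/(8D³N_a) = (77.0×10³)(3.3⁴)/(8·25.0³·10) = 7.3053 N/mm
Parallel: k_eq = 7.3053 + 7.6 = 14.905 N/mm
δ = F/k_eq = 484/14.905 = 32.472 mm

32.5 mm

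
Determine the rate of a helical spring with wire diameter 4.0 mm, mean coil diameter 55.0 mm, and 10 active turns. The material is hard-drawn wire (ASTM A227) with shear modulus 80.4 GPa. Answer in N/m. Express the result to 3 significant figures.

1550 N/m

k = Gd⁴/(8D³N_a) = (80.4×10³ × 4.0⁴) / (8 × 55.0³ × 10)
  = 2.05824e+07 / 1.331e+07 = 1.5464 N/mm = 1546.4 N/m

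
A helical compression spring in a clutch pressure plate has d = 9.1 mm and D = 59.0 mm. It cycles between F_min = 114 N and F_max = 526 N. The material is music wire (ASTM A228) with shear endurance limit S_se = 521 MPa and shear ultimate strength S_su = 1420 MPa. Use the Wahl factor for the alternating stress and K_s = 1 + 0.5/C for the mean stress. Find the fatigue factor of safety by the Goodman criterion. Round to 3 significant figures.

6.87

C = D/d = 59.0/9.1 = 6.4835; K_W = (4C−1)/(4C−4)+0.615/C = 1.2316; K_s = 1+0.5/C = 1.0771
F_a = (F_max−F_min)/2 = 206 N; F_m = (F_max+F_min)/2 = 320 N
τ_a = K_W·8F_aD/(πd³) = 1.2316 × 41.071 = 50.584 MPa
τ_m = K_s·8F_mD/(πd³) = 1.0771 × 63.8 = 68.72 MPa
Goodman: 1/n_f = τ_a/S_se + τ_m/S_su = 50.584/521 + 68.72/1420 = 0.09709 + 0.04839 = 0.14548
n_f = 1/0.14548 = 6.874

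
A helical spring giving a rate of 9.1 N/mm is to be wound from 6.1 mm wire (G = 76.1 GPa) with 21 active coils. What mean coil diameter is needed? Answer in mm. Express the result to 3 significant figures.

D = (Gd⁴/(8N_a·k))^(1/3) = (76.1×10³·6.1⁴/(8·21·9.1))^(1/3)
  = (68921.3)^(1/3) = 41.0001 mm

41.0 mm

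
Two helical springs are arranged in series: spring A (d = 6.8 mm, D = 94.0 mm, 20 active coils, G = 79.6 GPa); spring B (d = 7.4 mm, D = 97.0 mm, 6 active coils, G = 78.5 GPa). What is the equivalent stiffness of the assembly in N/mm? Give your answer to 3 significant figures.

k_A = Gd⁴/(8D³N_a) = (79.6×10³)(6.8⁴)/(8·94.0³·20) = 1.2807 N/mm
k_B = Gd⁴/(8D³N_a) = (78.5×10³)(7.4⁴)/(8·97.0³·6) = 5.3733 N/mm
Series: 1/k_eq = 1/1.2807 + 1/5.3733 = 0.96693; k_eq = 1.0342 N/mm

1.03 N/mm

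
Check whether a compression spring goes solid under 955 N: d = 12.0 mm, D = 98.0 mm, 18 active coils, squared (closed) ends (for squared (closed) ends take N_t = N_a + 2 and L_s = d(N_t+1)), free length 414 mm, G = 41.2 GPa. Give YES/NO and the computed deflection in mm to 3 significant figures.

NO, δ = 152 mm

k = Gd⁴/(8D³N_a) = (41.2×10³)(12.0⁴)/(8·98.0³·18) = 6.3035 N/mm
N_t = 20; L_s = 12.0·21 = 252 mm; δ_solid = L₀ − L_s = 414 − 252 = 162 mm
δ = F/k = 955/6.3035 = 151.5 mm
δ < δ_solid → spring does not go solid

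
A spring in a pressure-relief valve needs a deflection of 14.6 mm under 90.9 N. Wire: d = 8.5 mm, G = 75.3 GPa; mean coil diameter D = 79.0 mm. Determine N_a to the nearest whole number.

Required rate k = F/δ = 90.9/14.6 = 6.226 N/mm
N_a = Gd⁴/(8D³k) = (75.3×10³ × 8.5⁴)/(8 × 79.0³ × 6.226)
    = 3.93071e+08 / 2.45574e+07 = 16.01 → 16 coils

16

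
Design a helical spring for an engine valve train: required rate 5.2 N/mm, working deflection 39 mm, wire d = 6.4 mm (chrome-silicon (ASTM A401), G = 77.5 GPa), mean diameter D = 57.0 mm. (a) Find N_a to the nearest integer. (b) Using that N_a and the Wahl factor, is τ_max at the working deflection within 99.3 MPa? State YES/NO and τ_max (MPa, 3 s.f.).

(a) 17 coils; (b) NO, τ_max = 130 MPa

N_a = Gd⁴/(8D³k) = (77.5×10³)(6.4⁴)/(8·57.0³·5.2) = 16.88 → N_a = 17
Actual rate k = Gd⁴/(8D³·17) = 5.1625 N/mm
Working load F = kδ = 5.1625·39 = 201.34 N
C = 57.0/6.4 = 8.9062; K_W = (4C−1)/(4C−4)+0.615/C = 1.1639
τ_max = K_W·8FD/(πd³) = 1.1639·111.48 = 129.75 MPa
τ_max > 99.3 MPa → exceeds allowable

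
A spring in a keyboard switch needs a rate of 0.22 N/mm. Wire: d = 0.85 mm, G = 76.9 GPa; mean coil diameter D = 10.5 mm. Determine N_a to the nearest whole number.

N_a = Gd⁴/(8D³k) = (76.9×10³ × 0.85⁴)/(8 × 10.5³ × 0.22)
    = 40142.3 / 2037.42 = 19.7 → 20 coils

20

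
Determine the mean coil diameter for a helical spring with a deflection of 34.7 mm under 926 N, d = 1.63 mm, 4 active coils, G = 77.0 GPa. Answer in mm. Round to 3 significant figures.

Required rate k = F/δ = 926/34.7 = 26.686 N/mm
D = (Gd⁴/(8N_a·k))^(1/3) = (77.0×10³·1.63⁴/(8·4·26.686))^(1/3)
  = (636.516)^(1/3) = 8.6021 mm

8.60 mm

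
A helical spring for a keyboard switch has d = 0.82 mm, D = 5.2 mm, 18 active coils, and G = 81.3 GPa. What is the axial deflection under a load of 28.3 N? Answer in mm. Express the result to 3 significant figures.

15.6 mm

k = Gd⁴/(8D³N_a) = (81.3×10³)(0.82⁴)/(8·5.2³·18) = 1.8154 N/mm
δ = F/k = 28.3 / 1.8154 = 15.589 mm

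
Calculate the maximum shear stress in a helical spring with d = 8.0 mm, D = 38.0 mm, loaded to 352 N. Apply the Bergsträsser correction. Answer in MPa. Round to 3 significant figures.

Spring index C = D/d = 38.0/8.0 = 4.7500
K_B = (4C+2)/(4C−3) = 21.000/16.000 = 1.3125
τ₀ = 8FD/(πd³) = 8·352·38.0/(π·8.0³) = 107008/1608.5 = 66.527 MPa
τ_max = K·τ₀ = 1.3125 × 66.527 = 87.316 MPa

87.3 MPa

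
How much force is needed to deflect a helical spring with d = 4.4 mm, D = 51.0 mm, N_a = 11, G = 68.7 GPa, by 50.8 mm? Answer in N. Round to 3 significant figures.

112 N

k = Gd⁴/(8D³N_a) = (68.7×10³)(4.4⁴)/(8·51.0³·11) = 2.2058 N/mm
F = k·δ = 2.2058 × 50.8 = 112.06 N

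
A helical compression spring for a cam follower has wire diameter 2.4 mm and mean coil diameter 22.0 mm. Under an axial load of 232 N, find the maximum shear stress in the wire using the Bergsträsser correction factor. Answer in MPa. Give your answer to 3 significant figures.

Spring index C = D/d = 22.0/2.4 = 9.1667
K_B = (4C+2)/(4C−3) = 38.667/33.667 = 1.1485
τ₀ = 8FD/(πd³) = 8·232·22.0/(π·2.4³) = 40832/43.429 = 940.19 MPa
τ_max = K·τ₀ = 1.1485 × 940.19 = 1079.8 MPa

1080 MPa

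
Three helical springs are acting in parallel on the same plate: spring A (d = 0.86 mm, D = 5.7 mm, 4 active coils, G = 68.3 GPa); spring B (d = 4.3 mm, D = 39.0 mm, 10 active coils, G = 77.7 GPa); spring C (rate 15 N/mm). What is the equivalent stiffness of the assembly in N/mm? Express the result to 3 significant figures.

26.9 N/mm

k_A = Gd⁴/(8D³N_a) = (68.3×10³)(0.86⁴)/(8·5.7³·4) = 6.3043 N/mm
k_B = Gd⁴/(8D³N_a) = (77.7×10³)(4.3⁴)/(8·39.0³·10) = 5.5977 N/mm
Parallel: k_eq = 6.3043 + 5.5977 + 15 = 26.902 N/mm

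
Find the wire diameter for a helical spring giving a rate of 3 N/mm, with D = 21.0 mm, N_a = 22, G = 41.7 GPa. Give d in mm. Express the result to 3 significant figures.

3.29 mm

d = (8D³N_a·k / G)^(1/4) = (8·21.0³·22·3 / (41.7×10³))^0.25
  = (117.26)^0.25 = 3.2907 mm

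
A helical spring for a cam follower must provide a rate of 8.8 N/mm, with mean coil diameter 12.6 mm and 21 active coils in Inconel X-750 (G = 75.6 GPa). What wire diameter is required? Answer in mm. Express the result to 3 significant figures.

d = (8D³N_a·k / G)^(1/4) = (8·12.6³·21·8.8 / (75.6×10³))^0.25
  = (39.118)^0.25 = 2.5009 mm

2.50 mm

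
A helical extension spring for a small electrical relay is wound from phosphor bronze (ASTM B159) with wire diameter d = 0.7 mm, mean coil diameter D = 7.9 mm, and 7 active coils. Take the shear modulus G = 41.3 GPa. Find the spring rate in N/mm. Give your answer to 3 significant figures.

k = Gd⁴/(8D³N_a) = (41.3×10³ × 0.7⁴) / (8 × 7.9³ × 7)
  = 9916.13 / 27610.2 = 0.35915 N/mm

0.359 N/mm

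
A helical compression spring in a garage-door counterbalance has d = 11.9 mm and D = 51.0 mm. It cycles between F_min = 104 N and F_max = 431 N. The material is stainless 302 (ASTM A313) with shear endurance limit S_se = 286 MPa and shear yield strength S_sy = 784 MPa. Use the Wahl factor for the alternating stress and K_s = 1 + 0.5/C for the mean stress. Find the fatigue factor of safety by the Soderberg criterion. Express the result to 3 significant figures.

11.1

C = D/d = 51.0/11.9 = 4.2857; K_W = (4C−1)/(4C−4)+0.615/C = 1.3718; K_s = 1+0.5/C = 1.1167
F_a = (F_max−F_min)/2 = 163.5 N; F_m = (F_max+F_min)/2 = 267.5 N
τ_a = K_W·8F_aD/(πd³) = 1.3718 × 12.6 = 17.285 MPa
τ_m = K_s·8F_mD/(πd³) = 1.1167 × 20.615 = 23.021 MPa
Soderberg: 1/n_f = τ_a/S_se + τ_m/S_sy = 17.285/286 + 23.021/784 = 0.06044 + 0.02936 = 0.0898
n_f = 1/0.0898 = 11.14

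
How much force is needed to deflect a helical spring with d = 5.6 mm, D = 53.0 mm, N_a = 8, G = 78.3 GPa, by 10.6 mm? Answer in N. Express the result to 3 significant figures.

k = Gd⁴/(8D³N_a) = (78.3×10³)(5.6⁴)/(8·53.0³·8) = 8.0818 N/mm
F = k·δ = 8.0818 × 10.6 = 85.667 N

85.7 N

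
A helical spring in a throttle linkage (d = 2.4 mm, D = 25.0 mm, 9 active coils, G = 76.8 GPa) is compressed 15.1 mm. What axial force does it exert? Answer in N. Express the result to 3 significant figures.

k = Gd⁴/(8D³N_a) = (76.8×10³)(2.4⁴)/(8·25.0³·9) = 2.2649 N/mm
F = k·δ = 2.2649 × 15.1 = 34.2 N

34.2 N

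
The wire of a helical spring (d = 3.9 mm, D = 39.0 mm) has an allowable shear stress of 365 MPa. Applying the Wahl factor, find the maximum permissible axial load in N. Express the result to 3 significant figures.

C = D/d = 39.0/3.9 = 10.0000
K_W = (4C−1)/(4C−4) + 0.615/C = 39.000/36.000 + 0.0615 = 1.1448
τ_max = K·8FD/(πd³) → F_max = τ_allow·πd³/(8DK)
F_max = 365·π·3.9³/(8·39.0·1.1448) = 68020/357.19 = 190.43 N

190 N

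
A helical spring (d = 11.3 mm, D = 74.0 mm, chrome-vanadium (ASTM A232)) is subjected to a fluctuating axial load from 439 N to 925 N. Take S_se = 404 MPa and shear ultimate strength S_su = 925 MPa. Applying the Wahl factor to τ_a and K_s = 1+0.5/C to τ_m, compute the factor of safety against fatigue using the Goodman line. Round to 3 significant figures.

5.00

C = D/d = 74.0/11.3 = 6.5487; K_W = (4C−1)/(4C−4)+0.615/C = 1.2291; K_s = 1+0.5/C = 1.0764
F_a = (F_max−F_min)/2 = 243 N; F_m = (F_max+F_min)/2 = 682 N
τ_a = K_W·8F_aD/(πd³) = 1.2291 × 31.735 = 39.005 MPa
τ_m = K_s·8F_mD/(πd³) = 1.0764 × 89.068 = 95.868 MPa
Goodman: 1/n_f = τ_a/S_se + τ_m/S_su = 39.005/404 + 95.868/925 = 0.09655 + 0.10364 = 0.20019
n_f = 1/0.20019 = 4.995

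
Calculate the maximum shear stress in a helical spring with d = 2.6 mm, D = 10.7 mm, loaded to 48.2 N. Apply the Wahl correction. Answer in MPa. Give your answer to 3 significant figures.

Spring index C = D/d = 10.7/2.6 = 4.1154
K_W = (4C−1)/(4C−4) + 0.615/C = 15.462/12.462 + 0.1494 = 1.3902
τ₀ = 8FD/(πd³) = 8·48.2·10.7/(π·2.6³) = 4125.92/55.217 = 74.722 MPa
τ_max = K·τ₀ = 1.3902 × 74.722 = 103.88 MPa

104 MPa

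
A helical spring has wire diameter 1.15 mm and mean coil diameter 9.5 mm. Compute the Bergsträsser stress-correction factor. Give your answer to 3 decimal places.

C = D/d = 9.5/1.15 = 8.2609
K_B = (4C+2)/(4C−3) = 35.043/30.043 = 1.1664

1.166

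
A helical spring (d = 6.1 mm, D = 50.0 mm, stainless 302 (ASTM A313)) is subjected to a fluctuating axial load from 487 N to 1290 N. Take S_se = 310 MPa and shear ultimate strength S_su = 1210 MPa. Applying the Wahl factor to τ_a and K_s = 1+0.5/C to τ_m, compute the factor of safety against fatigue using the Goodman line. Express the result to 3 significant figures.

0.773

C = D/d = 50.0/6.1 = 8.1967; K_W = (4C−1)/(4C−4)+0.615/C = 1.1792; K_s = 1+0.5/C = 1.0610
F_a = (F_max−F_min)/2 = 401.5 N; F_m = (F_max+F_min)/2 = 888.5 N
τ_a = K_W·8F_aD/(πd³) = 1.1792 × 225.22 = 265.59 MPa
τ_m = K_s·8F_mD/(πd³) = 1.0610 × 498.4 = 528.8 MPa
Goodman: 1/n_f = τ_a/S_se + τ_m/S_su = 265.59/310 + 528.8/1210 = 0.85674 + 0.43703 = 1.2938
n_f = 1/1.2938 = 0.7729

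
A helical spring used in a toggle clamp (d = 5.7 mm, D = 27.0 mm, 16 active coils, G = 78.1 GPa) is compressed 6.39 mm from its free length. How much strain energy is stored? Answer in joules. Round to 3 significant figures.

k = Gd⁴/(8D³N_a) = (78.1×10³)(5.7⁴)/(8·27.0³·16) = 32.723 N/mm
U = ½kδ² = 0.5 × 32.723 × 6.39² = 668.07 N·mm = 0.66807 J

0.668 J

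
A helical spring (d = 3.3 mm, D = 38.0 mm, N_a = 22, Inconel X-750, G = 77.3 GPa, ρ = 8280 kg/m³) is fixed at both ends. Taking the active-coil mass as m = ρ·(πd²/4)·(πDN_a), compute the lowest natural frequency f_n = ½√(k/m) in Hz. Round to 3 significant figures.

k = Gd⁴/(8D³N_a) = (77.3×10³)(3.3⁴)/(8·38.0³·22) = 0.94923 N/mm = 949.23 N/m
Wire length L = πDN_a = π·38.0·22 = 2626.4 mm
m = ρ·(πd²/4)·L = 8280 × 8.553×10⁻⁶ m² × 2.6264 m = 0.186 kg
f_n = ½√(k/m) = 0.5·√(949.23/0.186) = 0.5·√(5103.5) = 35.719 Hz

35.7 Hz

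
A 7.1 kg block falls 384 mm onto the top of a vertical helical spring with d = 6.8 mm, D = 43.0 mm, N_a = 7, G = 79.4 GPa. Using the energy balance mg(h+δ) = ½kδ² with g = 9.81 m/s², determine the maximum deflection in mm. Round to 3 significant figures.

39.3 mm

k = Gd⁴/(8D³N_a) = (79.4×10³)(6.8⁴)/(8·43.0³·7) = 38.13 N/mm
W = mg = 7.1 × 9.81 = 69.651 N
½kδ² − Wδ − Wh = 0 → δ = (W + √(W² + 2kWh))/k
δ = (69.651 + √(4851.3 + 2.03963e+06))/38.13 = (69.651 + 1429.9)/38.13 = 39.326 mm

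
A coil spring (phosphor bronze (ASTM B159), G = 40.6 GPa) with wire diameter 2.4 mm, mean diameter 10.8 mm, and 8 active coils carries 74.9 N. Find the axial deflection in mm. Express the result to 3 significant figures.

4.48 mm

k = Gd⁴/(8D³N_a) = (40.6×10³)(2.4⁴)/(8·10.8³·8) = 16.708 N/mm
δ = F/k = 74.9 / 16.708 = 4.4829 mm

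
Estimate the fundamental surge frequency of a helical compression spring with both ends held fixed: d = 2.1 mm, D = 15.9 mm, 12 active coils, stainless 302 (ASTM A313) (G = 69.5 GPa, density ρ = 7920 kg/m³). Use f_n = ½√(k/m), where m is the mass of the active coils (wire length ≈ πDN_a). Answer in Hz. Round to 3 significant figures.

231 Hz

k = Gd⁴/(8D³N_a) = (69.5×10³)(2.1⁴)/(8·15.9³·12) = 3.5027 N/mm = 3502.7 N/m
Wire length L = πDN_a = π·15.9·12 = 599.42 mm
m = ρ·(πd²/4)·L = 7920 × 3.4636×10⁻⁶ m² × 0.59942 m = 0.016443 kg
f_n = ½√(k/m) = 0.5·√(3502.7/0.016443) = 0.5·√(2.1302e+05) = 230.77 Hz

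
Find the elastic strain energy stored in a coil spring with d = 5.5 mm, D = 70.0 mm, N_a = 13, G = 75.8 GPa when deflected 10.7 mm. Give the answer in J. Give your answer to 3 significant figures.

k = Gd⁴/(8D³N_a) = (75.8×10³)(5.5⁴)/(8·70.0³·13) = 1.9444 N/mm
U = ½kδ² = 0.5 × 1.9444 × 10.7² = 111.31 N·mm = 0.11131 J

0.111 J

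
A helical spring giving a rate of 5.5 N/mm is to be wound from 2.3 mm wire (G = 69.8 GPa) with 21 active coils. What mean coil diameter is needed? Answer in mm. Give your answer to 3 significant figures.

12.8 mm

D = (Gd⁴/(8N_a·k))^(1/3) = (69.8×10³·2.3⁴/(8·21·5.5))^(1/3)
  = (2113.95)^(1/3) = 12.8341 mm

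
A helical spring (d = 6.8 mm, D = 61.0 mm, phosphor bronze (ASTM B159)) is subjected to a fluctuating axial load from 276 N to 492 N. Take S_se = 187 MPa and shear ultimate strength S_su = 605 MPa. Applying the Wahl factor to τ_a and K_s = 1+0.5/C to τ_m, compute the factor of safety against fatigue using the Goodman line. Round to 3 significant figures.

C = D/d = 61.0/6.8 = 8.9706; K_W = (4C−1)/(4C−4)+0.615/C = 1.1627; K_s = 1+0.5/C = 1.0557
F_a = (F_max−F_min)/2 = 108 N; F_m = (F_max+F_min)/2 = 384 N
τ_a = K_W·8F_aD/(πd³) = 1.1627 × 53.354 = 62.032 MPa
τ_m = K_s·8F_mD/(πd³) = 1.0557 × 189.7 = 200.28 MPa
Goodman: 1/n_f = τ_a/S_se + τ_m/S_su = 62.032/187 + 200.28/605 = 0.33172 + 0.33104 = 0.66276
n_f = 1/0.66276 = 1.509

1.51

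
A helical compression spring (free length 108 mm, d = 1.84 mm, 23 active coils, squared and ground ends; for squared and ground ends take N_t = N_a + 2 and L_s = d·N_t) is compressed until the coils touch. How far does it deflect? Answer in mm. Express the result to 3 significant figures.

62.0 mm

N_t = 25; L_s = 1.84·25 = 46 mm
δ_solid = L₀ − L_s = 108 − 46 = 62 mm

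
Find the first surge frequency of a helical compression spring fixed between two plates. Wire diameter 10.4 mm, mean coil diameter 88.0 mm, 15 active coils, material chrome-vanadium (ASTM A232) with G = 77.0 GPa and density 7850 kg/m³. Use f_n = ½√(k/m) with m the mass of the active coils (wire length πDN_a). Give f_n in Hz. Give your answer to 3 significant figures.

31.6 Hz

k = Gd⁴/(8D³N_a) = (77.0×10³)(10.4⁴)/(8·88.0³·15) = 11.015 N/mm = 11015 N/m
Wire length L = πDN_a = π·88.0·15 = 4146.9 mm
m = ρ·(πd²/4)·L = 7850 × 84.949×10⁻⁶ m² × 4.1469 m = 2.7653 kg
f_n = ½√(k/m) = 0.5·√(11015/2.7653) = 0.5·√(3983.3) = 31.557 Hz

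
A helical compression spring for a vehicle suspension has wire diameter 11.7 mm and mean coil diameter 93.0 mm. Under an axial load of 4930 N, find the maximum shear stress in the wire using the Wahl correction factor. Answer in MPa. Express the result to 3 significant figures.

864 MPa

Spring index C = D/d = 93.0/11.7 = 7.9487
K_W = (4C−1)/(4C−4) + 0.615/C = 30.795/27.795 + 0.0774 = 1.1853
τ₀ = 8FD/(πd³) = 8·4930·93.0/(π·11.7³) = 3.66792e+06/5031.6 = 728.97 MPa
τ_max = K·τ₀ = 1.1853 × 728.97 = 864.06 MPa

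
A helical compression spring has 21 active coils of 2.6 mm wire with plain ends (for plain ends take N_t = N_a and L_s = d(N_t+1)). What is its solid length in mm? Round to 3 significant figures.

57.2 mm

plain ends: N_t = N_a = 21
L_s = d·(N_t+1) = 2.6 × 22 = 57.2 mm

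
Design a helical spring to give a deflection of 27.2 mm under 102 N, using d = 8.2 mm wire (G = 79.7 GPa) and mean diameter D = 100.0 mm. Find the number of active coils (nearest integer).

Required rate k = F/δ = 102/27.2 = 3.75 N/mm
N_a = Gd⁴/(8D³k) = (79.7×10³ × 8.2⁴)/(8 × 100.0³ × 3.75)
    = 3.60341e+08 / 3e+07 = 12.01 → 12 coils

12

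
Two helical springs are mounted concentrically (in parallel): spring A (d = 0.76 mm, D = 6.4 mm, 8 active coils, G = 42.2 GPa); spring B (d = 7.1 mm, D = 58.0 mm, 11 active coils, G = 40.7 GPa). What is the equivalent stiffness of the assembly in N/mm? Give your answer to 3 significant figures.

k_A = Gd⁴/(8D³N_a) = (42.2×10³)(0.76⁴)/(8·6.4³·8) = 0.83916 N/mm
k_B = Gd⁴/(8D³N_a) = (40.7×10³)(7.1⁴)/(8·58.0³·11) = 6.0237 N/mm
Parallel: k_eq = 0.83916 + 6.0237 = 6.8628 N/mm

6.86 N/mm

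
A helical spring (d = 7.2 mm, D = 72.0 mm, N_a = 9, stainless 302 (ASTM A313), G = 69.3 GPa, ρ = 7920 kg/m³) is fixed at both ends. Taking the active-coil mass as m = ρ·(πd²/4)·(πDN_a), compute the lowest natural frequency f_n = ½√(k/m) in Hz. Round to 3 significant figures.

51.4 Hz

k = Gd⁴/(8D³N_a) = (69.3×10³)(7.2⁴)/(8·72.0³·9) = 6.93 N/mm = 6930 N/m
Wire length L = πDN_a = π·72.0·9 = 2035.8 mm
m = ρ·(πd²/4)·L = 7920 × 40.715×10⁻⁶ m² × 2.0358 m = 0.65645 kg
f_n = ½√(k/m) = 0.5·√(6930/0.65645) = 0.5·√(10557) = 51.373 Hz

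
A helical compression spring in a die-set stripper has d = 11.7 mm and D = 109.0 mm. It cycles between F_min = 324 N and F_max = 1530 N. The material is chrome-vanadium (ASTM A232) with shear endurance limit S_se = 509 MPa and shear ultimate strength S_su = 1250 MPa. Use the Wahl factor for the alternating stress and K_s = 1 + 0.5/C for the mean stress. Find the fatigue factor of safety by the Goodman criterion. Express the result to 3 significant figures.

C = D/d = 109.0/11.7 = 9.3162; K_W = (4C−1)/(4C−4)+0.615/C = 1.1562; K_s = 1+0.5/C = 1.0537
F_a = (F_max−F_min)/2 = 603 N; F_m = (F_max+F_min)/2 = 927 N
τ_a = K_W·8F_aD/(πd³) = 1.1562 × 104.5 = 120.83 MPa
τ_m = K_s·8F_mD/(πd³) = 1.0537 × 160.65 = 169.28 MPa
Goodman: 1/n_f = τ_a/S_se + τ_m/S_su = 120.83/509 + 169.28/1250 = 0.23738 + 0.13542 = 0.3728
n_f = 1/0.3728 = 2.682

2.68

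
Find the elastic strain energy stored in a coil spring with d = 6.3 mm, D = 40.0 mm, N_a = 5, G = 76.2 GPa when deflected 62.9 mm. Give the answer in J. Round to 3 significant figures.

92.8 J

k = Gd⁴/(8D³N_a) = (76.2×10³)(6.3⁴)/(8·40.0³·5) = 46.89 N/mm
U = ½kδ² = 0.5 × 46.89 × 62.9² = 92757 N·mm = 92.757 J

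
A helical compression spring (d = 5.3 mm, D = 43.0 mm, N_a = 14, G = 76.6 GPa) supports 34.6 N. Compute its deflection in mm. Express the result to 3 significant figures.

k = Gd⁴/(8D³N_a) = (76.6×10³)(5.3⁴)/(8·43.0³·14) = 6.7875 N/mm
δ = F/k = 34.6 / 6.7875 = 5.0976 mm

5.10 mm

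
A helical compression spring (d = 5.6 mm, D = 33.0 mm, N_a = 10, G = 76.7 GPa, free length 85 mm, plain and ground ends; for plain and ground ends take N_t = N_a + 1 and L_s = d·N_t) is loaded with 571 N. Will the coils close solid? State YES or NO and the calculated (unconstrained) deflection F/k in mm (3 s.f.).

NO, δ = 21.8 mm

k = Gd⁴/(8D³N_a) = (76.7×10³)(5.6⁴)/(8·33.0³·10) = 26.237 N/mm
N_t = 11; L_s = 5.6·11 = 61.6 mm; δ_solid = L₀ − L_s = 85 − 61.6 = 23.4 mm
δ = F/k = 571/26.237 = 21.763 mm
δ < δ_solid → spring does not go solid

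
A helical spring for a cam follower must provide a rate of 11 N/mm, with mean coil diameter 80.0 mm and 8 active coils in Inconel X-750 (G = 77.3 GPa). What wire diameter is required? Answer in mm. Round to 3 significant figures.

d = (8D³N_a·k / G)^(1/4) = (8·80.0³·8·11 / (77.3×10³))^0.25
  = (4663)^0.25 = 8.2635 mm

8.26 mm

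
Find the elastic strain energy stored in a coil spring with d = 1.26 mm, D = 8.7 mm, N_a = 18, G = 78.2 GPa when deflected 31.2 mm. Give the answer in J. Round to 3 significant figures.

1.01 J

k = Gd⁴/(8D³N_a) = (78.2×10³)(1.26⁴)/(8·8.7³·18) = 2.0786 N/mm
U = ½kδ² = 0.5 × 2.0786 × 31.2² = 1011.7 N·mm = 1.0117 J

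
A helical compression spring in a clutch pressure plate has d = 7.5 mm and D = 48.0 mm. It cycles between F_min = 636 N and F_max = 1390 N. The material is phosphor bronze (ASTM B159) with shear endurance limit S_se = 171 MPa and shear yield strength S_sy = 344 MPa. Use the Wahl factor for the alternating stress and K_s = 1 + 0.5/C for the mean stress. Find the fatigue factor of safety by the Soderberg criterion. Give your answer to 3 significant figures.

C = D/d = 48.0/7.5 = 6.4000; K_W = (4C−1)/(4C−4)+0.615/C = 1.2350; K_s = 1+0.5/C = 1.0781
F_a = (F_max−F_min)/2 = 377 N; F_m = (F_max+F_min)/2 = 1013 N
τ_a = K_W·8F_aD/(πd³) = 1.2350 × 109.23 = 134.9 MPa
τ_m = K_s·8F_mD/(πd³) = 1.0781 × 293.5 = 316.43 MPa
Soderberg: 1/n_f = τ_a/S_se + τ_m/S_sy = 134.9/171 + 316.43/344 = 0.78887 + 0.91985 = 1.7087
n_f = 1/1.7087 = 0.5852

0.585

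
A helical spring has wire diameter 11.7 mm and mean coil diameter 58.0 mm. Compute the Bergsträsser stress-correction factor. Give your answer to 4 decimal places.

1.2971

C = D/d = 58.0/11.7 = 4.9573
K_B = (4C+2)/(4C−3) = 21.829/16.829 = 1.2971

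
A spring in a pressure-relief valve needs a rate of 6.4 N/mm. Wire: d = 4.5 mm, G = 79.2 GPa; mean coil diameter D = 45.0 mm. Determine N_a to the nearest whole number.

7

N_a = Gd⁴/(8D³k) = (79.2×10³ × 4.5⁴)/(8 × 45.0³ × 6.4)
    = 3.2477e+07 / 4.6656e+06 = 6.961 → 7 coils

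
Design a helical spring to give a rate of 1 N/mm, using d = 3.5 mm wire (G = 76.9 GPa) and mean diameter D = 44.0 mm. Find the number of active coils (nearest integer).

N_a = Gd⁴/(8D³k) = (76.9×10³ × 3.5⁴)/(8 × 44.0³ × 1)
    = 1.15398e+07 / 681472 = 16.93 → 17 coils

17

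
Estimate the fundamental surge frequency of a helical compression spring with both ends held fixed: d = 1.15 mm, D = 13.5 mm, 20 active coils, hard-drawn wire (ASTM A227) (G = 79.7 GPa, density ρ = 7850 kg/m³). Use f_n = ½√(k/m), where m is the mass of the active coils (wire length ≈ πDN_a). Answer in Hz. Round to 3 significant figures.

k = Gd⁴/(8D³N_a) = (79.7×10³)(1.15⁴)/(8·13.5³·20) = 0.3541 N/mm = 354.1 N/m
Wire length L = πDN_a = π·13.5·20 = 848.23 mm
m = ρ·(πd²/4)·L = 7850 × 1.0387×10⁻⁶ m² × 0.84823 m = 0.0069162 kg
f_n = ½√(k/m) = 0.5·√(354.1/0.0069162) = 0.5·√(51199) = 113.14 Hz

113 Hz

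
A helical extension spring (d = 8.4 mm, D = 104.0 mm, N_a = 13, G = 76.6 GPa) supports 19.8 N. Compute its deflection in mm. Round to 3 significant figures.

6.07 mm

k = Gd⁴/(8D³N_a) = (76.6×10³)(8.4⁴)/(8·104.0³·13) = 3.26 N/mm
δ = F/k = 19.8 / 3.26 = 6.0737 mm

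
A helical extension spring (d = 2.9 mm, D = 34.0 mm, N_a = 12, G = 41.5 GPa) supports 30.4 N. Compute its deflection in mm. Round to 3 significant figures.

39.1 mm

k = Gd⁴/(8D³N_a) = (41.5×10³)(2.9⁴)/(8·34.0³·12) = 0.77791 N/mm
δ = F/k = 30.4 / 0.77791 = 39.079 mm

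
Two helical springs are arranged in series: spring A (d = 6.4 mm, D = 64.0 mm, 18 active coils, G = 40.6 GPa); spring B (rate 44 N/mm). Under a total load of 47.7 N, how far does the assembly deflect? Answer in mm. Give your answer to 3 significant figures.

27.5 mm

k_A = Gd⁴/(8D³N_a) = (40.6×10³)(6.4⁴)/(8·64.0³·18) = 1.8044 N/mm
Series: 1/k_eq = 1/1.8044 + 1/44 = 0.57691; k_eq = 1.7334 N/mm
δ = F/k_eq = 47.7/1.7334 = 27.519 mm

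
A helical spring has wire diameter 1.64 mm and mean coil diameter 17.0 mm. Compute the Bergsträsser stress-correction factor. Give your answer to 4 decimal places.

1.1300

C = D/d = 17.0/1.64 = 10.3659
K_B = (4C+2)/(4C−3) = 43.463/38.463 = 1.1300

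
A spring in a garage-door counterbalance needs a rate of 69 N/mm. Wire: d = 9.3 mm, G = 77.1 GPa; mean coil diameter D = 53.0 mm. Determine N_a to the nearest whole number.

N_a = Gd⁴/(8D³k) = (77.1×10³ × 9.3⁴)/(8 × 53.0³ × 69)
    = 5.76748e+08 / 8.21801e+07 = 7.018 → 7 coils

7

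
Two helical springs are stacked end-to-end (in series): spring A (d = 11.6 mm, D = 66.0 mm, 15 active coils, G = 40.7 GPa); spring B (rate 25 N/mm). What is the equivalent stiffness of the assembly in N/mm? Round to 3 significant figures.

11.5 N/mm

k_A = Gd⁴/(8D³N_a) = (40.7×10³)(11.6⁴)/(8·66.0³·15) = 21.361 N/mm
Series: 1/k_eq = 1/21.361 + 1/25 = 0.086815; k_eq = 11.519 N/mm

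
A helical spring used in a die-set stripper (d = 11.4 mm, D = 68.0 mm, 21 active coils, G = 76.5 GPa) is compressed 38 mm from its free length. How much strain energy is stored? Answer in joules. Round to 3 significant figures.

17.7 J

k = Gd⁴/(8D³N_a) = (76.5×10³)(11.4⁴)/(8·68.0³·21) = 24.459 N/mm
U = ½kδ² = 0.5 × 24.459 × 38² = 17660 N·mm = 17.66 J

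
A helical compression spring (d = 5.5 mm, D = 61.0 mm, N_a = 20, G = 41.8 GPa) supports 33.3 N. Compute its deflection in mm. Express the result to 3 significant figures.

31.6 mm

k = Gd⁴/(8D³N_a) = (41.8×10³)(5.5⁴)/(8·61.0³·20) = 1.0532 N/mm
δ = F/k = 33.3 / 1.0532 = 31.617 mm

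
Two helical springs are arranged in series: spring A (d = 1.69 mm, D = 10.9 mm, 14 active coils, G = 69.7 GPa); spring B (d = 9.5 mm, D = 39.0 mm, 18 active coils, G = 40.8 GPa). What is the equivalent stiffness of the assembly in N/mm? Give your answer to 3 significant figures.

3.56 N/mm

k_A = Gd⁴/(8D³N_a) = (69.7×10³)(1.69⁴)/(8·10.9³·14) = 3.92 N/mm
k_B = Gd⁴/(8D³N_a) = (40.8×10³)(9.5⁴)/(8·39.0³·18) = 38.904 N/mm
Series: 1/k_eq = 1/3.92 + 1/38.904 = 0.28081; k_eq = 3.5611 N/mm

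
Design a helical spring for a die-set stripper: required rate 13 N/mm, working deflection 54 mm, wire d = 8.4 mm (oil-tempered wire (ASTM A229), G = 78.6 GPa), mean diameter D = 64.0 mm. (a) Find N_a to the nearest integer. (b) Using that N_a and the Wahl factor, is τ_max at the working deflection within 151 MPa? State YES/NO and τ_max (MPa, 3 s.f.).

(a) 14 coils; (b) NO, τ_max = 236 MPa

N_a = Gd⁴/(8D³k) = (78.6×10³)(8.4⁴)/(8·64.0³·13) = 14.35 → N_a = 14
Actual rate k = Gd⁴/(8D³·14) = 13.329 N/mm
Working load F = kδ = 13.329·54 = 719.74 N
C = 64.0/8.4 = 7.6190; K_W = (4C−1)/(4C−4)+0.615/C = 1.1940
τ_max = K_W·8FD/(πd³) = 1.1940·197.91 = 236.3 MPa
τ_max > 151 MPa → exceeds allowable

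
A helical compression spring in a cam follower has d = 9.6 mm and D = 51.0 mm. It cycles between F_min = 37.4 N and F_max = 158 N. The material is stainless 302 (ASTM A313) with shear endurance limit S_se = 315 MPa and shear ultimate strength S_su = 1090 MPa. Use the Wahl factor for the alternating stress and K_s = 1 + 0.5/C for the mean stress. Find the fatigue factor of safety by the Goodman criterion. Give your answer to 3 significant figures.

C = D/d = 51.0/9.6 = 5.3125; K_W = (4C−1)/(4C−4)+0.615/C = 1.2897; K_s = 1+0.5/C = 1.0941
F_a = (F_max−F_min)/2 = 60.3 N; F_m = (F_max+F_min)/2 = 97.7 N
τ_a = K_W·8F_aD/(πd³) = 1.2897 × 8.8514 = 11.416 MPa
τ_m = K_s·8F_mD/(πd³) = 1.0941 × 14.341 = 15.691 MPa
Goodman: 1/n_f = τ_a/S_se + τ_m/S_su = 11.416/315 + 15.691/1090 = 0.03624 + 0.01440 = 0.050635
n_f = 1/0.050635 = 19.75

19.7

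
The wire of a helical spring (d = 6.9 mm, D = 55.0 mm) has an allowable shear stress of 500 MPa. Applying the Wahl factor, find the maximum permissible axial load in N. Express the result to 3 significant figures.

C = D/d = 55.0/6.9 = 7.9710
K_W = (4C−1)/(4C−4) + 0.615/C = 30.884/27.884 + 0.0772 = 1.1847
τ_max = K·8FD/(πd³) → F_max = τ_allow·πd³/(8DK)
F_max = 500·π·6.9³/(8·55.0·1.1847) = 5.1602e+05/521.29 = 989.9 N

990 N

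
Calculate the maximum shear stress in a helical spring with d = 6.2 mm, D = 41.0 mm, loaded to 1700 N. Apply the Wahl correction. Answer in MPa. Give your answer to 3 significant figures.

Spring index C = D/d = 41.0/6.2 = 6.6129
K_W = (4C−1)/(4C−4) + 0.615/C = 25.452/22.452 + 0.0930 = 1.2266
τ₀ = 8FD/(πd³) = 8·1700·41.0/(π·6.2³) = 557600/748.73 = 744.73 MPa
τ_max = K·τ₀ = 1.2266 × 744.73 = 913.5 MPa

913 MPa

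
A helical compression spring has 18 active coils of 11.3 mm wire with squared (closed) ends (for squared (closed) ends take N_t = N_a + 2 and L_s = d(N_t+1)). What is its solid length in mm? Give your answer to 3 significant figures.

squared (closed) ends: N_t = N_a + 2 = 18 + 2 = 20
L_s = d·(N_t+1) = 11.3 × 21 = 237.3 mm

237 mm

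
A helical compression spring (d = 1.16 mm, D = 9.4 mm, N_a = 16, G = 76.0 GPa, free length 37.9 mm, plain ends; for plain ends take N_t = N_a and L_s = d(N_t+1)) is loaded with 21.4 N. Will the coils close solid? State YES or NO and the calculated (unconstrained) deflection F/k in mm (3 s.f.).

NO, δ = 16.5 mm

k = Gd⁴/(8D³N_a) = (76.0×10³)(1.16⁴)/(8·9.4³·16) = 1.2944 N/mm
N_t = 16; L_s = 1.16·17 = 19.72 mm; δ_solid = L₀ − L_s = 37.9 − 19.72 = 18.18 mm
δ = F/k = 21.4/1.2944 = 16.533 mm
δ < δ_solid → spring does not go solid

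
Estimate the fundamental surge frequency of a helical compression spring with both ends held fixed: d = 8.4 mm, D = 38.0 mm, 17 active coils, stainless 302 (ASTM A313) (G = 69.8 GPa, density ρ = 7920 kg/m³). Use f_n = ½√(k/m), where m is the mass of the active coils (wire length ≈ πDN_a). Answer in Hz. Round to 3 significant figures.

114 Hz

k = Gd⁴/(8D³N_a) = (69.8×10³)(8.4⁴)/(8·38.0³·17) = 46.567 N/mm = 46567 N/m
Wire length L = πDN_a = π·38.0·17 = 2029.5 mm
m = ρ·(πd²/4)·L = 7920 × 55.418×10⁻⁶ m² × 2.0295 m = 0.89075 kg
f_n = ½√(k/m) = 0.5·√(46567/0.89075) = 0.5·√(52279) = 114.32 Hz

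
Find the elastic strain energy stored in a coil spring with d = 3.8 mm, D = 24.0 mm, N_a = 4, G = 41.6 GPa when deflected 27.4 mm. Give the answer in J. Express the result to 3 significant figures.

7.36 J

k = Gd⁴/(8D³N_a) = (41.6×10³)(3.8⁴)/(8·24.0³·4) = 19.608 N/mm
U = ½kδ² = 0.5 × 19.608 × 27.4² = 7360.6 N·mm = 7.3606 J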